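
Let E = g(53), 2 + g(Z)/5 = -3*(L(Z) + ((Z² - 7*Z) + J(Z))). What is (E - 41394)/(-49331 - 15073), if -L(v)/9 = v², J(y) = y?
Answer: -150223/32202 ≈ -4.6650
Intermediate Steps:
L(v) = -9*v²
g(Z) = -10 + 90*Z + 120*Z² (g(Z) = -10 + 5*(-3*(-9*Z² + ((Z² - 7*Z) + Z))) = -10 + 5*(-3*(-9*Z² + (Z² - 6*Z))) = -10 + 5*(-3*(-8*Z² - 6*Z)) = -10 + 5*(18*Z + 24*Z²) = -10 + (90*Z + 120*Z²) = -10 + 90*Z + 120*Z²)
E = 341840 (E = -10 + 90*53 + 120*53² = -10 + 4770 + 120*2809 = -10 + 4770 + 337080 = 341840)
(E - 41394)/(-49331 - 15073) = (341840 - 41394)/(-49331 - 15073) = 300446/(-64404) = 300446*(-1/64404) = -150223/32202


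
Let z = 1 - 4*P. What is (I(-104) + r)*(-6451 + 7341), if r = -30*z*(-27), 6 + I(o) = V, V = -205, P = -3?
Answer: 9183910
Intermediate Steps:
I(o) = -211 (I(o) = -6 - 205 = -211)
z = 13 (z = 1 - 4*(-3) = 1 + 12 = 13)
r = 10530 (r = -30*13*(-27) = -390*(-27) = 10530)
(I(-104) + r)*(-6451 + 7341) = (-211 + 10530)*(-6451 + 7341) = 10319*890 = 9183910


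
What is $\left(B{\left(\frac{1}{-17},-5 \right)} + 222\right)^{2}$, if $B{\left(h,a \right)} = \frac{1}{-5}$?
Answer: $\frac{1229881}{25} \approx 49195.0$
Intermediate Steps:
$B{\left(h,a \right)} = - \frac{1}{5}$
$\left(B{\left(\frac{1}{-17},-5 \right)} + 222\right)^{2} = \left(- \frac{1}{5} + 222\right)^{2} = \left(\frac{1109}{5}\right)^{2} = \frac{1229881}{25}$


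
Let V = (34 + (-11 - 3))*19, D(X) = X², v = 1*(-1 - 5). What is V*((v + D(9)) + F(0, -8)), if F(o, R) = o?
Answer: 28500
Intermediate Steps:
v = -6 (v = 1*(-6) = -6)
V = 380 (V = (34 - 14)*19 = 20*19 = 380)
V*((v + D(9)) + F(0, -8)) = 380*((-6 + 9²) + 0) = 380*((-6 + 81) + 0) = 380*(75 + 0) = 380*75 = 28500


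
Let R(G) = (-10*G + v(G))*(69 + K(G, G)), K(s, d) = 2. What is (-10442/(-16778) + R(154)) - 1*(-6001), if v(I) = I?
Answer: -775180324/8389 ≈ -92404.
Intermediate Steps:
R(G) = -639*G (R(G) = (-10*G + G)*(69 + 2) = -9*G*71 = -639*G)
(-10442/(-16778) + R(154)) - 1*(-6001) = (-10442/(-16778) - 639*154) - 1*(-6001) = (-10442*(-1/16778) - 98406) + 6001 = (5221/8389 - 98406) + 6001 = -825522713/8389 + 6001 = -775180324/8389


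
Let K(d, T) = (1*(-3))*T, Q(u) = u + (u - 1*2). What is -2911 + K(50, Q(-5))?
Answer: -2875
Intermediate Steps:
Q(u) = -2 + 2*u (Q(u) = u + (u - 2) = u + (-2 + u) = -2 + 2*u)
K(d, T) = -3*T
-2911 + K(50, Q(-5)) = -2911 - 3*(-2 + 2*(-5)) = -2911 - 3*(-2 - 10) = -2911 - 3*(-12) = -2911 + 36 = -2875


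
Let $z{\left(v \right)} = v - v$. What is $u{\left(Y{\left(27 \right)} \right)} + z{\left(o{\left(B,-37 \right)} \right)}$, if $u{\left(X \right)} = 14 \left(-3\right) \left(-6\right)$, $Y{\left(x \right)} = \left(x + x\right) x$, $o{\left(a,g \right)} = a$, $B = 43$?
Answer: $252$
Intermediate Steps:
$z{\left(v \right)} = 0$
$Y{\left(x \right)} = 2 x^{2}$ ($Y{\left(x \right)} = 2 x x = 2 x^{2}$)
$u{\left(X \right)} = 252$ ($u{\left(X \right)} = \left(-42\right) \left(-6\right) = 252$)
$u{\left(Y{\left(27 \right)} \right)} + z{\left(o{\left(B,-37 \right)} \right)} = 252 + 0 = 252$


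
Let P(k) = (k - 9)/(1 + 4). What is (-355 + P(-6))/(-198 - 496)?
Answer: 179/347 ≈ 0.51585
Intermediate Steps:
P(k) = -9/5 + k/5 (P(k) = (-9 + k)/5 = (-9 + k)*(⅕) = -9/5 + k/5)
(-355 + P(-6))/(-198 - 496) = (-355 + (-9/5 + (⅕)*(-6)))/(-198 - 496) = (-355 + (-9/5 - 6/5))/(-694) = (-355 - 3)*(-1/694) = -358*(-1/694) = 179/347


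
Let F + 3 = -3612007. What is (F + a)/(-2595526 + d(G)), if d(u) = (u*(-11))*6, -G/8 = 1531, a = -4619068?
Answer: 4115539/893579 ≈ 4.6057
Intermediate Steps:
F = -3612010 (F = -3 - 3612007 = -3612010)
G = -12248 (G = -8*1531 = -12248)
d(u) = -66*u (d(u) = -11*u*6 = -66*u)
(F + a)/(-2595526 + d(G)) = (-3612010 - 4619068)/(-2595526 - 66*(-12248)) = -8231078/(-2595526 + 808368) = -8231078/(-1787158) = -8231078*(-1/1787158) = 4115539/893579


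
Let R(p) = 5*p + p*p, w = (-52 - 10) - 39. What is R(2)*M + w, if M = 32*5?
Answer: 2139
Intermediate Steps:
w = -101 (w = -62 - 39 = -101)
R(p) = p² + 5*p (R(p) = 5*p + p² = p² + 5*p)
M = 160
R(2)*M + w = (2*(5 + 2))*160 - 101 = (2*7)*160 - 101 = 14*160 - 101 = 2240 - 101 = 2139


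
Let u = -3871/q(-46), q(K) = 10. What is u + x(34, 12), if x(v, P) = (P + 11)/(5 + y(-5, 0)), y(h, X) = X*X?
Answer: -765/2 ≈ -382.50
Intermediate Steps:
y(h, X) = X**2
u = -3871/10 ≈ -387.10
x(v, P) = 11/5 + P/5 (x(v, P) = (P + 11)/(5 + 0**2) = (11 + P)/(5 + 0) = (11 + P)/5 = (11 + P)*(1/5) = 11/5 + P/5)
u + x(34, 12) = -3871/10 + (11/5 + (1/5)*12) = -3871/10 + (11/5 + 12/5) = -3871/10 + 23/5 = -765/2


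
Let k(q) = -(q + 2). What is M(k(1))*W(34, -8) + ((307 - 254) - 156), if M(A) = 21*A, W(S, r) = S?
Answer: -2245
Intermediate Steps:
k(q) = -2 - q (k(q) = -(2 + q) = -2 - q)
M(k(1))*W(34, -8) + ((307 - 254) - 156) = (21*(-2 - 1*1))*34 + ((307 - 254) - 156) = (21*(-2 - 1))*34 + (53 - 156) = (21*(-3))*34 - 103 = -63*34 - 103 = -2142 - 103 = -2245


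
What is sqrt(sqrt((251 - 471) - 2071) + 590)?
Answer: sqrt(590 + I*sqrt(2291)) ≈ 24.31 + 0.98446*I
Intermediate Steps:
sqrt(sqrt((251 - 471) - 2071) + 590) = sqrt(sqrt(-220 - 2071) + 590) = sqrt(sqrt(-2291) + 590) = sqrt(I*sqrt(2291) + 590) = sqrt(590 + I*sqrt(2291))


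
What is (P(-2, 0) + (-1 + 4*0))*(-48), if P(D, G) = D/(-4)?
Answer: 24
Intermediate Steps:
P(D, G) = -D/4 (P(D, G) = D*(-¼) = -D/4)
(P(-2, 0) + (-1 + 4*0))*(-48) = (-¼*(-2) + (-1 + 4*0))*(-48) = (½ + (-1 + 0))*(-48) = (½ - 1)*(-48) = -½*(-48) = 24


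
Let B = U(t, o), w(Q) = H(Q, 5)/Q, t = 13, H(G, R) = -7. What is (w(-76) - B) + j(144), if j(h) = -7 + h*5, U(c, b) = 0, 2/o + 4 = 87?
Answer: 54195/76 ≈ 713.09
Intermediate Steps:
o = 2/83 (o = 2/(-4 + 87) = 2/83 ≈ 0.024096)
w(Q) = -7/Q
B = 0
j(h) = -7 + 5*h
(w(-76) - B) + j(144) = (-7/(-76) - 1*0) + (-7 + 5*144) = (-7*(-1/76) + 0) + (-7 + 720) = (7/76 + 0) + 713 = 7/76 + 713 = 54195/76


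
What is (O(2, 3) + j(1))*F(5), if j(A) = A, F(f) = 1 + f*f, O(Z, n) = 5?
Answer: 156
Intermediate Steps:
F(f) = 1 + f**2
(O(2, 3) + j(1))*F(5) = (5 + 1)*(1 + 5**2) = 6*(1 + 25) = 6*26 = 156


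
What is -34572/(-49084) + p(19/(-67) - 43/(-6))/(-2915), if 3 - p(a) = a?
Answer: 10147281721/14379525930 ≈ 0.70568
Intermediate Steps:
p(a) = 3 - a
-34572/(-49084) + p(19/(-67) - 43/(-6))/(-2915) = -34572/(-49084) + (3 - (19/(-67) - 43/(-6)))/(-2915) = -34572*(-1/49084) + (3 - (19*(-1/67) - 43*(-⅙)))*(-1/2915) = 8643/12271 + (3 - (-19/67 + 43/6))*(-1/2915) = 8643/12271 + (3 - 1*2767/402)*(-1/2915) = 8643/12271 + (3 - 2767/402)*(-1/2915) = 8643/12271 - 1561/402*(-1/2915) = 8643/12271 + 1561/1171830 = 10147281721/14379525930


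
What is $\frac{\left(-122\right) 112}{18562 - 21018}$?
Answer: $\frac{1708}{307} \approx 5.5635$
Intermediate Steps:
$\frac{\left(-122\right) 112}{18562 - 21018} = - \frac{13664}{18562 - 21018} = - \frac{13664}{-2456} = \left(-13664\right) \left(- \frac{1}{2456}\right) = \frac{1708}{307}$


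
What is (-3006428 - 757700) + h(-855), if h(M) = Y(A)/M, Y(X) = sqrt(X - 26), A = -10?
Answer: -3764128 - 2*I/285 ≈ -3.7641e+6 - 0.0070175*I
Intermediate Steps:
Y(X) = sqrt(-26 + X)
h(M) = 6*I/M (h(M) = sqrt(-26 - 10)/M = sqrt(-36)/M = (6*I)/M = 6*I/M)
(-3006428 - 757700) + h(-855) = (-3006428 - 757700) + 6*I/(-855) = -3764128 + 6*I*(-1/855) = -3764128 - 2*I/285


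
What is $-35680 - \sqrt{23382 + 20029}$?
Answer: $-35680 - \sqrt{43411} \approx -35888.0$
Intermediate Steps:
$-35680 - \sqrt{23382 + 20029} = -35680 - \sqrt{43411}$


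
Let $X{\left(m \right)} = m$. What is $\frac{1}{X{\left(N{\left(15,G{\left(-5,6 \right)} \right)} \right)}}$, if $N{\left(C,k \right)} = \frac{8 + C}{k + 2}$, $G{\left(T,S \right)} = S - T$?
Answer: $\frac{13}{23} \approx 0.56522$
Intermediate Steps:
$N{\left(C,k \right)} = \frac{8 + C}{2 + k}$
$\frac{1}{X{\left(N{\left(15,G{\left(-5,6 \right)} \right)} \right)}} = \frac{1}{\frac{1}{2 + \left(6 - -5\right)} \left(8 + 15\right)} = \frac{1}{\frac{1}{2 + \left(6 + 5\right)} 23} = \frac{1}{\frac{1}{2 + 11} \cdot 23} = \frac{1}{\frac{1}{13} \cdot 23} = \frac{1}{\frac{23}{13}} = \frac{13}{23}$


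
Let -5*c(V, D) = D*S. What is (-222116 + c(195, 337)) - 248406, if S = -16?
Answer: -2347218/5 ≈ -4.6944e+5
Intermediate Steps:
c(V, D) = 16*D/5 (c(V, D) = -D*(-16)/5 = -(-16)*D/5 = 16*D/5)
(-222116 + c(195, 337)) - 248406 = (-222116 + (16/5)*337) - 248406 = (-222116 + 5392/5) - 248406 = -1105188/5 - 248406 = -2347218/5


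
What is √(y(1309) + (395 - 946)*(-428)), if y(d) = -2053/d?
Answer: √404084109891/1309 ≈ 485.62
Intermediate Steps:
√(y(1309) + (395 - 946)*(-428)) = √(-2053/1309 + (395 - 946)*(-428)) = √(-2053*1/1309 - 551*(-428)) = √(-2053/1309 + 235828) = √(308696799/1309) = √404084109891/1309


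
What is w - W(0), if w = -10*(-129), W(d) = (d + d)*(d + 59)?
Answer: 1290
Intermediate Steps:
W(d) = 2*d*(59 + d) (W(d) = (2*d)*(59 + d) = 2*d*(59 + d))
w = 1290
w - W(0) = 1290 - 2*0*(59 + 0) = 1290 - 2*0*59 = 1290 - 1*0 = 1290 + 0 = 1290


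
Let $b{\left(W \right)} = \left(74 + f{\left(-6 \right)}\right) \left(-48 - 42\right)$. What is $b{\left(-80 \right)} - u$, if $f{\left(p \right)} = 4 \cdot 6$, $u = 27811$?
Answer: $-36631$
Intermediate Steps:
$f{\left(p \right)} = 24$
$b{\left(W \right)} = -8820$ ($b{\left(W \right)} = \left(74 + 24\right) \left(-48 - 42\right) = 98 \left(-90\right) = -8820$)
$b{\left(-80 \right)} - u = -8820 - 27811 = -36631$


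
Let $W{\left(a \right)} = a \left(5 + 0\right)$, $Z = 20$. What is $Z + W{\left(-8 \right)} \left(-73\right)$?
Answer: $2940$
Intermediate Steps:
$W{\left(a \right)} = 5 a$ ($W{\left(a \right)} = a 5 = 5 a$)
$Z + W{\left(-8 \right)} \left(-73\right) = 20 + 5 \left(-8\right) \left(-73\right) = 20 - -2920 = 20 + 2920 = 2940$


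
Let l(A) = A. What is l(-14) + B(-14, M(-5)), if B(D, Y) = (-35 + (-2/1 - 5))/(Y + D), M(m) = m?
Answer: -224/19 ≈ -11.789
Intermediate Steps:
B(D, Y) = -42/(D + Y) (B(D, Y) = (-35 + (-2*1 - 5))/(D + Y) = (-35 + (-2 - 5))/(D + Y) = (-35 - 7)/(D + Y) = -42/(D + Y))
l(-14) + B(-14, M(-5)) = -14 - 42/(-14 - 5) = -14 - 42/(-19) = -14 - 42*(-1/19) = -14 + 42/19 = -224/19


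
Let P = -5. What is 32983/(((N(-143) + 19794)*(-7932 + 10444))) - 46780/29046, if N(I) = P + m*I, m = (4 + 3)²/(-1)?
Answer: -174882021019/108618407744 ≈ -1.6101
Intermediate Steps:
m = -49 (m = 7²*(-1) = 49*(-1) = -49)
N(I) = -5 - 49*I
32983/(((N(-143) + 19794)*(-7932 + 10444))) - 46780/29046 = 32983/((((-5 - 49*(-143)) + 19794)*(-7932 + 10444))) - 46780/29046 = 32983/((((-5 + 7007) + 19794)*2512)) - 46780*1/29046 = 32983/(((7002 + 19794)*2512)) - 23390/14523 = 32983/((26796*2512)) - 23390/14523 = 32983/67311552 - 23390/14523 = -174882021019/108618407744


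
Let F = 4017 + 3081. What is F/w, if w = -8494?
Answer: -3549/4247 ≈ -0.83565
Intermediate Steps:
F = 7098
F/w = 7098/(-8494) = 7098*(-1/8494) = -3549/4247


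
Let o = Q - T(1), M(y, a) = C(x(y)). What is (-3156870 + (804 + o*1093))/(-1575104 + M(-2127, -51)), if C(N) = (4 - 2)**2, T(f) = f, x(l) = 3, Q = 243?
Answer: 144578/78755 ≈ 1.8358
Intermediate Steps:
C(N) = 4 (C(N) = 2**2 = 4)
M(y, a) = 4
o = 242 (o = 243 - 1*1 = 243 - 1 = 242)
(-3156870 + (804 + o*1093))/(-1575104 + M(-2127, -51)) = (-3156870 + (804 + 242*1093))/(-1575104 + 4) = (-3156870 + (804 + 264506))/(-1575100) = (-3156870 + 265310)*(-1/1575100) = -2891560*(-1/1575100) = 144578/78755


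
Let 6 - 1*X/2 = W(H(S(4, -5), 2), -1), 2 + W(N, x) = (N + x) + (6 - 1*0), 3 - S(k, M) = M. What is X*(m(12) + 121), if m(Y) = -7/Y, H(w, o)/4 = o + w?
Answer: -53465/6 ≈ -8910.8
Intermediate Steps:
S(k, M) = 3 - M
H(w, o) = 4*o + 4*w (H(w, o) = 4*(o + w) = 4*o + 4*w)
W(N, x) = 4 + N + x (W(N, x) = -2 + ((N + x) + (6 - 1*0)) = -2 + ((N + x) + (6 + 0)) = -2 + ((N + x) + 6) = -2 + (6 + N + x) = 4 + N + x)
X = -74 (X = 12 - 2*(4 + (4*2 + 4*(3 - 1*(-5))) - 1) = 12 - 2*(4 + (8 + 4*(3 + 5)) - 1) = 12 - 2*(4 + (8 + 4*8) - 1) = 12 - 2*(4 + (8 + 32) - 1) = 12 - 2*(4 + 40 - 1) = 12 - 2*43 = 12 - 86 = -74)
X*(m(12) + 121) = -74*(-7/12 + 121) = -74*1445/12 = -53465/6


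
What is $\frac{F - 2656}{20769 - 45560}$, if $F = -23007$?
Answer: $\frac{25663}{24791} \approx 1.0352$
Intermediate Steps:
$\frac{F - 2656}{20769 - 45560} = \frac{-23007 - 2656}{20769 - 45560} = - \frac{25663}{-24791} = \left(-25663\right) \left(- \frac{1}{24791}\right) = \frac{25663}{24791}$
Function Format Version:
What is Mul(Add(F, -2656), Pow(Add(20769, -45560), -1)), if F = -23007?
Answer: Rational(25663, 24791) ≈ 1.0352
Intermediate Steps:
Mul(Add(F, -2656), Pow(Add(20769, -45560), -1)) = Mul(Add(-23007, -2656), Pow(Add(20769, -45560), -1)) = Mul(-25663, Pow(-24791, -1)) = Mul(-25663, Rational(-1, 24791)) = Rational(25663, 24791)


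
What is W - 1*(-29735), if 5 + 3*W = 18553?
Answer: 107753/3 ≈ 35918.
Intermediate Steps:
W = 18548/3 (W = -5/3 + (⅓)*18553 = -5/3 + 18553/3 = 18548/3 ≈ 6182.7)
W - 1*(-29735) = 18548/3 - 1*(-29735) = 18548/3 + 29735 = 107753/3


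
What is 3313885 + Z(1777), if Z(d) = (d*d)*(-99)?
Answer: -309301286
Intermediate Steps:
Z(d) = -99*d**2 (Z(d) = d**2*(-99) = -99*d**2)
3313885 + Z(1777) = 3313885 - 99*1777**2 = 3313885 - 99*3157729 = 3313885 - 312615171 = -309301286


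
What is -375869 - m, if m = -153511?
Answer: -222358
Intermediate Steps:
-375869 - m = -375869 - 1*(-153511) = -375869 + 153511 = -222358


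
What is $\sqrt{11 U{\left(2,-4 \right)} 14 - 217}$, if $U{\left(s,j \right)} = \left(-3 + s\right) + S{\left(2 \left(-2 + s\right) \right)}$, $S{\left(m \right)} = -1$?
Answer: $5 i \sqrt{21} \approx 22.913 i$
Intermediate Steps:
$U{\left(s,j \right)} = -4 + s$ ($U{\left(s,j \right)} = \left(-3 + s\right) - 1 = -4 + s$)
$\sqrt{11 U{\left(2,-4 \right)} 14 - 217} = \sqrt{11 \left(-4 + 2\right) 14 - 217} = \sqrt{11 \left(-2\right) 14 - 217} = \sqrt{\left(-22\right) 14 - 217} = \sqrt{-308 - 217} = \sqrt{-525} = 5 i \sqrt{21}$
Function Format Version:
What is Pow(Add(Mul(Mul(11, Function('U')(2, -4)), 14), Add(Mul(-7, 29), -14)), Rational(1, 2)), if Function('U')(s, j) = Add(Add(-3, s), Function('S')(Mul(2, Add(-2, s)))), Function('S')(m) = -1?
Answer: Mul(5, I, Pow(21, Rational(1, 2))) ≈ Mul(22.913, I)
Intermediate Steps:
Function('U')(s, j) = Add(-4, s) (Function('U')(s, j) = Add(Add(-3, s), -1) = Add(-4, s))
Pow(Add(Mul(Mul(11, Function('U')(2, -4)), 14), Add(Mul(-7, 29), -14)), Rational(1, 2)) = Pow(Add(Mul(Mul(11, Add(-4, 2)), 14), Add(Mul(-7, 29), -14)), Rational(1, 2)) = Pow(Add(Mul(Mul(11, -2), 14), Add(-203, -14)), Rational(1, 2)) = Pow(Add(Mul(-22, 14), -217), Rational(1, 2)) = Pow(Add(-308, -217), Rational(1, 2)) = Pow(-525, Rational(1, 2)) = Mul(5, I, Pow(21, Rational(1, 2)))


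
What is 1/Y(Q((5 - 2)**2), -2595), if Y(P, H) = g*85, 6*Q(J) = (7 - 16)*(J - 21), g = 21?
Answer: 1/1785 ≈ 0.00056022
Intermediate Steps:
Q(J) = 63/2 - 3*J/2 (Q(J) = ((7 - 16)*(J - 21))/6 = (-9*(-21 + J))/6 = (189 - 9*J)/6 = 63/2 - 3*J/2)
Y(P, H) = 1785 (Y(P, H) = 21*85 = 1785)
1/Y(Q((5 - 2)**2), -2595) = 1/1785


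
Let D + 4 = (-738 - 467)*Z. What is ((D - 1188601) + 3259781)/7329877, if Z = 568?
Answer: 1386736/7329877 ≈ 0.18919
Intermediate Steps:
D = -684444 (D = -4 + (-738 - 467)*568 = -4 - 1205*568 = -4 - 684440 = -684444)
((D - 1188601) + 3259781)/7329877 = ((-684444 - 1188601) + 3259781)/7329877 = (-1873045 + 3259781)*(1/7329877) = 1386736*(1/7329877) = 1386736/7329877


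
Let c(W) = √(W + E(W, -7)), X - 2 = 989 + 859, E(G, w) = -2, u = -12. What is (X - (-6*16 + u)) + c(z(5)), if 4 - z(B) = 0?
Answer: 1958 + √2 ≈ 1959.4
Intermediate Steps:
z(B) = 4 (z(B) = 4 - 1*0 = 4 + 0 = 4)
X = 1850 (X = 2 + (989 + 859) = 2 + 1848 = 1850)
c(W) = √(-2 + W) (c(W) = √(W - 2) = √(-2 + W))
(X - (-6*16 + u)) + c(z(5)) = (1850 - (-6*16 - 12)) + √(-2 + 4) = (1850 - (-96 - 12)) + √2 = (1850 - 1*(-108)) + √2 = (1850 + 108) + √2 = 1958 + √2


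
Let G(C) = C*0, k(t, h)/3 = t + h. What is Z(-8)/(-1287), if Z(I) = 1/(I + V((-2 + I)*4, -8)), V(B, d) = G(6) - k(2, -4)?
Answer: 1/2574 ≈ 0.00038850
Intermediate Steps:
k(t, h) = 3*h + 3*t (k(t, h) = 3*(t + h) = 3*(h + t) = 3*h + 3*t)
G(C) = 0
V(B, d) = 6 (V(B, d) = 0 - (3*(-4) + 3*2) = 0 - (-12 + 6) = 0 - 1*(-6) = 0 + 6 = 6)
Z(I) = 1/(6 + I) (Z(I) = 1/(I + 6) = 1/(6 + I))
Z(-8)/(-1287) = 1/((6 - 8)*(-1287)) = -1/1287/(-2) = -1/2*(-1/1287) = 1/2574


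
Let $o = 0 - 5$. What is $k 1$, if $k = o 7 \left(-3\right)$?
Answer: $105$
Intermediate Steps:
$o = -5$ ($o = 0 - 5 = -5$)
$k = 105$ ($k = \left(-5\right) 7 \left(-3\right) = \left(-35\right) \left(-3\right) = 105$)
$k 1 = 105 \cdot 1 = 105$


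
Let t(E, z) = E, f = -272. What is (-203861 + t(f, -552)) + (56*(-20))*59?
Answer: -270213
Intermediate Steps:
(-203861 + t(f, -552)) + (56*(-20))*59 = (-203861 - 272) + (56*(-20))*59 = -204133 - 1120*59 = -204133 - 66080 = -270213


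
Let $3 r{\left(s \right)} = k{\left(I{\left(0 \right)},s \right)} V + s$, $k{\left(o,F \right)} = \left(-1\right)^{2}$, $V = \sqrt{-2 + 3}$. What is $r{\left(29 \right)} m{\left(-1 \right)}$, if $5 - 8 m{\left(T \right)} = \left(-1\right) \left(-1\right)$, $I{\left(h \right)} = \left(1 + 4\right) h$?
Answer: $5$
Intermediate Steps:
$I{\left(h \right)} = 5 h$
$V = 1$ ($V = \sqrt{1} = 1$)
$k{\left(o,F \right)} = 1$
$r{\left(s \right)} = \frac{1}{3} + \frac{s}{3}$ ($r{\left(s \right)} = \frac{1 \cdot 1 + s}{3} = \frac{1 + s}{3} = \frac{1}{3} + \frac{s}{3}$)
$m{\left(T \right)} = \frac{1}{2}$ ($m{\left(T \right)} = \frac{5}{8} - \frac{\left(-1\right) \left(-1\right)}{8} = \frac{5}{8} - \frac{1}{8} = \frac{1}{2}$)
$r{\left(29 \right)} m{\left(-1 \right)} = \left(\frac{1}{3} + \frac{1}{3} \cdot 29\right) \frac{1}{2} = \left(\frac{1}{3} + \frac{29}{3}\right) \frac{1}{2} = 10 \cdot \frac{1}{2} = 5$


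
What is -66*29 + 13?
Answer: -1901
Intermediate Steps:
-66*29 + 13 = -1914 + 13 = -1901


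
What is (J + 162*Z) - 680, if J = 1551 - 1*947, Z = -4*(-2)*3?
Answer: 3812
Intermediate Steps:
Z = 24 (Z = 8*3 = 24)
J = 604 (J = 1551 - 947 = 604)
(J + 162*Z) - 680 = (604 + 162*24) - 680 = (604 + 3888) - 680 = 4492 - 680 = 3812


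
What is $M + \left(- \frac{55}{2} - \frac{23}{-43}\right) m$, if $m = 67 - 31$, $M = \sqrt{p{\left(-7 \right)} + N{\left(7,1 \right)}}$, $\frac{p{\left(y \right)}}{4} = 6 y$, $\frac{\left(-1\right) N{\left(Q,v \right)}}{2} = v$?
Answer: $- \frac{41742}{43} + i \sqrt{170} \approx -970.74 + 13.038 i$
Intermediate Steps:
$N{\left(Q,v \right)} = - 2 v$
$p{\left(y \right)} = 24 y$ ($p{\left(y \right)} = 4 \cdot 6 y = 24 y$)
$M = i \sqrt{170}$ ($M = \sqrt{24 \left(-7\right) - 2} = \sqrt{-168 - 2} = \sqrt{-170} = i \sqrt{170} \approx 13.038 i$)
$m = 36$
$M + \left(- \frac{55}{2} - \frac{23}{-43}\right) m = i \sqrt{170} + \left(- \frac{55}{2} - \frac{23}{-43}\right) 36 = i \sqrt{170} + \left(\left(-55\right) \frac{1}{2} - - \frac{23}{43}\right) 36 = i \sqrt{170} + \left(- \frac{55}{2} + \frac{23}{43}\right) 36 = i \sqrt{170} - \frac{41742}{43} = - \frac{41742}{43} + i \sqrt{170}$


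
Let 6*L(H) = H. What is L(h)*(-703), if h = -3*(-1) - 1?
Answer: -703/3 ≈ -234.33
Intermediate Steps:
h = 2 (h = 3 - 1 = 2)
L(H) = H/6
L(h)*(-703) = ((⅙)*2)*(-703) = (⅓)*(-703) = -703/3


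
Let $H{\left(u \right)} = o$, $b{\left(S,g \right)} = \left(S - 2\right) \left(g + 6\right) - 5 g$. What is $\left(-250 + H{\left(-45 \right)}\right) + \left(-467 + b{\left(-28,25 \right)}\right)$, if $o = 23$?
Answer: $-1749$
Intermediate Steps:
$b{\left(S,g \right)} = - 5 g + \left(-2 + S\right) \left(6 + g\right)$ ($b{\left(S,g \right)} = \left(-2 + S\right) \left(6 + g\right) - 5 g = - 5 g + \left(-2 + S\right) \left(6 + g\right)$)
$H{\left(u \right)} = 23$
$\left(-250 + H{\left(-45 \right)}\right) + \left(-467 + b{\left(-28,25 \right)}\right) = \left(-250 + 23\right) - 1522 = -227 - 1522 = -1749$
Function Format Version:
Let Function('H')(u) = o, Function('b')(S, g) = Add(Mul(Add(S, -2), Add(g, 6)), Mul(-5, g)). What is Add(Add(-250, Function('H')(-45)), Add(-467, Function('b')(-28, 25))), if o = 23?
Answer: -1749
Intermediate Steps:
Function('b')(S, g) = Add(Mul(-5, g), Mul(Add(-2, S), Add(6, g))) (Function('b')(S, g) = Add(Mul(Add(-2, S), Add(6, g)), Mul(-5, g)) = Add(Mul(-5, g), Mul(Add(-2, S), Add(6, g))))
Function('H')(u) = 23
Add(Add(-250, Function('H')(-45)), Add(-467, Function('b')(-28, 25))) = Add(Add(-250, 23), Add(-467, Add(-12, Mul(-7, 25), Mul(6, -28), Mul(-28, 25)))) = Add(-227, Add(-467, Add(-12, -175, -168, -700))) = Add(-227, Add(-467, -1055)) = Add(-227, -1522) = -1749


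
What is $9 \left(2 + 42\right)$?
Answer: $396$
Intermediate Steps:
$9 \left(2 + 42\right) = 9 \cdot 44 = 396$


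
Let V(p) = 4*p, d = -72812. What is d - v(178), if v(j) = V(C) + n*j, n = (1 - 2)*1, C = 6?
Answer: -72658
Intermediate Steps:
n = -1 (n = -1*1 = -1)
v(j) = 24 - j (v(j) = 4*6 - j = 24 - j)
d - v(178) = -72812 - (24 - 1*178) = -72812 - (24 - 178) = -72812 - 1*(-154) = -72812 + 154 = -72658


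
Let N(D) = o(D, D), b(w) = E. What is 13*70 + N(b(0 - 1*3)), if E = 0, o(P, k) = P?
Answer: 910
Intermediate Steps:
b(w) = 0
N(D) = D
13*70 + N(b(0 - 1*3)) = 13*70 + 0 = 910 + 0 = 910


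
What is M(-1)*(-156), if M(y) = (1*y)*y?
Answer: -156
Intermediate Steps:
M(y) = y² (M(y) = y*y = y²)
M(-1)*(-156) = (-1)²*(-156) = 1*(-156) = -156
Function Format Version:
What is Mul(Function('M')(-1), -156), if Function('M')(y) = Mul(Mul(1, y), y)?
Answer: -156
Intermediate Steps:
Function('M')(y) = Pow(y, 2) (Function('M')(y) = Mul(y, y) = Pow(y, 2))
Mul(Function('M')(-1), -156) = Mul(Pow(-1, 2), -156) = Mul(1, -156) = -156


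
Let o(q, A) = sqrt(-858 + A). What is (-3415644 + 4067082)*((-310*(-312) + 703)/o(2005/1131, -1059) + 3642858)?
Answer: 2373096129804 - 7051671586*I*sqrt(213)/71 ≈ 2.3731e+12 - 1.4495e+9*I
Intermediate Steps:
(-3415644 + 4067082)*((-310*(-312) + 703)/o(2005/1131, -1059) + 3642858) = (-3415644 + 4067082)*((-310*(-312) + 703)/(sqrt(-858 - 1059)) + 3642858) = 651438*((96720 + 703)/(sqrt(-1917)) + 3642858) = 651438*(97423/((3*I*sqrt(213))) + 3642858) = 651438*(97423*(-I*sqrt(213)/639) + 3642858) = 651438*(-97423*I*sqrt(213)/639 + 3642858) = 651438*(3642858 - 97423*I*sqrt(213)/639) = 2373096129804 - 7051671586*I*sqrt(213)/71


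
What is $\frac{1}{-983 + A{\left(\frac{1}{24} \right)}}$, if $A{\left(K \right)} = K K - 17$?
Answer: $- \frac{576}{575999} \approx -0.001$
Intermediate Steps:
$A{\left(K \right)} = -17 + K^{2}$ ($A{\left(K \right)} = K^{2} - 17 = -17 + K^{2}$)
$\frac{1}{-983 + A{\left(\frac{1}{24} \right)}} = \frac{1}{-983 - \left(17 - \left(\frac{1}{24}\right)^{2}\right)} = \frac{1}{-983 + \left(-17 + \frac{1}{576}\right)} = \frac{1}{-983 - \frac{9791}{576}} = \frac{1}{- \frac{575999}{576}} = - \frac{576}{575999}$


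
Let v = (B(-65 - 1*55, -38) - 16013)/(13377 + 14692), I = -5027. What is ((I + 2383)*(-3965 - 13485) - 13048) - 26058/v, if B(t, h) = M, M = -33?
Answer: 370424596297/8023 ≈ 4.6170e+7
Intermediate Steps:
B(t, h) = -33
v = -16046/28069 (v = (-33 - 16013)/(13377 + 14692) = -16046/28069 ≈ -0.57166)
((I + 2383)*(-3965 - 13485) - 13048) - 26058/v = ((-5027 + 2383)*(-3965 - 13485) - 13048) - 26058/(-16046/28069) = (-2644*(-17450) - 13048) - 26058*(-28069/16046) = (46137800 - 13048) + 365711001/8023 = 46124752 + 365711001/8023 = 370424596297/8023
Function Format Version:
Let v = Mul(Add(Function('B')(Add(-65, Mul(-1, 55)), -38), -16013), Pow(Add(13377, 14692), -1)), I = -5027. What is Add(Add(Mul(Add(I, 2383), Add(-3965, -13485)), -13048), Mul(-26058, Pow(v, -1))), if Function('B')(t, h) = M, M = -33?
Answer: Rational(370424596297, 8023) ≈ 4.6170e+7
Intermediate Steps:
Function('B')(t, h) = -33
v = Rational(-16046, 28069) (v = Mul(Add(-33, -16013), Pow(Add(13377, 14692), -1)) = Mul(-16046, Pow(28069, -1)) = Mul(-16046, Rational(1, 28069)) = Rational(-16046, 28069) ≈ -0.57166)
Add(Add(Mul(Add(I, 2383), Add(-3965, -13485)), -13048), Mul(-26058, Pow(v, -1))) = Add(Add(Mul(Add(-5027, 2383), Add(-3965, -13485)), -13048), Mul(-26058, Pow(Rational(-16046, 28069), -1))) = Add(Add(Mul(-2644, -17450), -13048), Mul(-26058, Rational(-28069, 16046))) = Add(Add(46137800, -13048), Rational(365711001, 8023)) = Add(46124752, Rational(365711001, 8023)) = Rational(370424596297, 8023)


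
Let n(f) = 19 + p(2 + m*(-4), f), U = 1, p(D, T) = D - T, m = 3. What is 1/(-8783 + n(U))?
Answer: -1/8775 ≈ -0.00011396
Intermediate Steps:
n(f) = 9 - f (n(f) = 19 + ((2 + 3*(-4)) - f) = 19 + ((2 - 12) - f) = 19 + (-10 - f) = 9 - f)
1/(-8783 + n(U)) = 1/(-8783 + (9 - 1*1)) = 1/(-8783 + (9 - 1)) = 1/(-8783 + 8) = 1/(-8775) = -1/8775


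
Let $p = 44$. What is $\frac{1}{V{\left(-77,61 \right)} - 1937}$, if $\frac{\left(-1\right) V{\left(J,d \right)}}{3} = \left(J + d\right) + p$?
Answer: $- \frac{1}{2021} \approx -0.0004948$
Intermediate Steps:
$V{\left(J,d \right)} = -132 - 3 J - 3 d$ ($V{\left(J,d \right)} = - 3 \left(\left(J + d\right) + 44\right) = - 3 \left(44 + J + d\right) = -132 - 3 J - 3 d$)
$\frac{1}{V{\left(-77,61 \right)} - 1937} = \frac{1}{\left(-132 - -231 - 183\right) - 1937} = \frac{1}{\left(-132 + 231 - 183\right) - 1937} = \frac{1}{-84 - 1937} = \frac{1}{-2021} = - \frac{1}{2021}$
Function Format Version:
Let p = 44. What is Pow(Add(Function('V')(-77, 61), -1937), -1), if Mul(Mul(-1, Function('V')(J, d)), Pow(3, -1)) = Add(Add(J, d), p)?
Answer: Rational(-1, 2021) ≈ -0.00049480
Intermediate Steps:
Function('V')(J, d) = Add(-132, Mul(-3, J), Mul(-3, d)) (Function('V')(J, d) = Mul(-3, Add(Add(J, d), 44)) = Mul(-3, Add(44, J, d)) = Add(-132, Mul(-3, J), Mul(-3, d)))
Pow(Add(Function('V')(-77, 61), -1937), -1) = Pow(Add(Add(-132, Mul(-3, -77), Mul(-3, 61)), -1937), -1) = Pow(Add(Add(-132, 231, -183), -1937), -1) = Pow(Add(-84, -1937), -1) = Pow(-2021, -1) = Rational(-1, 2021)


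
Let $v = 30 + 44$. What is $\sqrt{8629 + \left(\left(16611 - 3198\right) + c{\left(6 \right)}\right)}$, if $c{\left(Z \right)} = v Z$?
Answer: $\sqrt{22486} \approx 149.95$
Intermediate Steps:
$v = 74$
$c{\left(Z \right)} = 74 Z$
$\sqrt{8629 + \left(\left(16611 - 3198\right) + c{\left(6 \right)}\right)} = \sqrt{8629 + \left(\left(16611 - 3198\right) + 74 \cdot 6\right)} = \sqrt{8629 + \left(13413 + 444\right)} = \sqrt{8629 + 13857} = \sqrt{22486}$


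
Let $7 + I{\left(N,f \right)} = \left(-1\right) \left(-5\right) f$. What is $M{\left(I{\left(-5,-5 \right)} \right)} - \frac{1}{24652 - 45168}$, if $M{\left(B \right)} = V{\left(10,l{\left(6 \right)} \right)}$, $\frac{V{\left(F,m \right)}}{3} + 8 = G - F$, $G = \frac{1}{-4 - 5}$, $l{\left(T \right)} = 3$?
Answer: $- \frac{3344105}{61548} \approx -54.333$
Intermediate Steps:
$G = - \frac{1}{9}$ ($G = \frac{1}{-9} = - \frac{1}{9} \approx -0.11111$)
$I{\left(N,f \right)} = -7 + 5 f$ ($I{\left(N,f \right)} = -7 + \left(-1\right) \left(-5\right) f = -7 + 5 f$)
$V{\left(F,m \right)} = - \frac{73}{3} - 3 F$ ($V{\left(F,m \right)} = -24 + 3 \left(- \frac{1}{9} - F\right) = -24 - \left(\frac{1}{3} + 3 F\right) = - \frac{73}{3} - 3 F$)
$M{\left(B \right)} = - \frac{163}{3}$ ($M{\left(B \right)} = - \frac{73}{3} - 30 = - \frac{163}{3}$)
$M{\left(I{\left(-5,-5 \right)} \right)} - \frac{1}{24652 - 45168} = - \frac{163}{3} - \frac{1}{24652 - 45168} = - \frac{163}{3} - \frac{1}{-20516} = - \frac{163}{3} - - \frac{1}{20516} = - \frac{163}{3} + \frac{1}{20516} = - \frac{3344105}{61548}$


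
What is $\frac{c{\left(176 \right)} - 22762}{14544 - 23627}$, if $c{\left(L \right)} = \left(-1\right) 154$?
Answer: $\frac{22916}{9083} \approx 2.523$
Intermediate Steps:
$c{\left(L \right)} = -154$
$\frac{c{\left(176 \right)} - 22762}{14544 - 23627} = \frac{-154 - 22762}{14544 - 23627} = - \frac{22916}{-9083} = \left(-22916\right) \left(- \frac{1}{9083}\right) = \frac{22916}{9083}$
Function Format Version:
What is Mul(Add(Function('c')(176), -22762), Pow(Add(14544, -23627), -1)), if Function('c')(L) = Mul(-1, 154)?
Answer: Rational(22916, 9083) ≈ 2.5230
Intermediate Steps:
Function('c')(L) = -154
Mul(Add(Function('c')(176), -22762), Pow(Add(14544, -23627), -1)) = Mul(Add(-154, -22762), Pow(Add(14544, -23627), -1)) = Mul(-22916, Pow(-9083, -1)) = Mul(-22916, Rational(-1, 9083)) = Rational(22916, 9083)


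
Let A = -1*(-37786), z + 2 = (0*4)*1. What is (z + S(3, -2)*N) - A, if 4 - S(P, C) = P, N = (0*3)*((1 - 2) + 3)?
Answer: -37788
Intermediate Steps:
N = 0 (N = 0*(-1 + 3) = 0*2 = 0)
S(P, C) = 4 - P
z = -2 (z = -2 + (0*4)*1 = -2 + 0*1 = -2 + 0 = -2)
A = 37786
(z + S(3, -2)*N) - A = (-2 + (4 - 1*3)*0) - 1*37786 = (-2 + (4 - 3)*0) - 37786 = (-2 + 1*0) - 37786 = (-2 + 0) - 37786 = -2 - 37786 = -37788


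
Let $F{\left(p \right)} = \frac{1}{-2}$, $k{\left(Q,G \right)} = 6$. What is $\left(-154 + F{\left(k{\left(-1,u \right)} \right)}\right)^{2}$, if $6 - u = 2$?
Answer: $\frac{95481}{4} \approx 23870.0$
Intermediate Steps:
$u = 4$ ($u = 6 - 2 = 4$)
$F{\left(p \right)} = - \frac{1}{2}$
$\left(-154 + F{\left(k{\left(-1,u \right)} \right)}\right)^{2} = \left(-154 - \frac{1}{2}\right)^{2} = \left(- \frac{309}{2}\right)^{2} = \frac{95481}{4}$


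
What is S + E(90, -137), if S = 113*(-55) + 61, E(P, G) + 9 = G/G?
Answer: -6162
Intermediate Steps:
E(P, G) = -8 (E(P, G) = -9 + G/G = -9 + 1 = -8)
S = -6154 (S = -6215 + 61 = -6154)
S + E(90, -137) = -6154 - 8 = -6162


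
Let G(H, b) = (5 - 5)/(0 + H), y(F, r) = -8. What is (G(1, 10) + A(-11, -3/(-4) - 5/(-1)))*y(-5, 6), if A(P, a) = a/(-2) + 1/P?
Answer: 261/11 ≈ 23.727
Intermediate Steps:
A(P, a) = 1/P - a/2 (A(P, a) = a*(-1/2) + 1/P = -a/2 + 1/P = 1/P - a/2)
G(H, b) = 0 (G(H, b) = 0/H = 0)
(G(1, 10) + A(-11, -3/(-4) - 5/(-1)))*y(-5, 6) = (0 + (1/(-11) - (-3/(-4) - 5/(-1))/2))*(-8) = (0 + (-1/11 - (-3*(-1/4) - 5*(-1))/2))*(-8) = (0 + (-1/11 - (3/4 + 5)/2))*(-8) = (0 + (-1/11 - 1/2*23/4))*(-8) = (0 + (-1/11 - 23/8))*(-8) = (0 - 261/88)*(-8) = -261/88*(-8) = 261/11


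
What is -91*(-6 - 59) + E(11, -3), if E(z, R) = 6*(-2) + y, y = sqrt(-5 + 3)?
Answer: 5903 + I*sqrt(2) ≈ 5903.0 + 1.4142*I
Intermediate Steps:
y = I*sqrt(2) (y = sqrt(-2) = I*sqrt(2) ≈ 1.4142*I)
E(z, R) = -12 + I*sqrt(2) (E(z, R) = 6*(-2) + I*sqrt(2) = -12 + I*sqrt(2))
-91*(-6 - 59) + E(11, -3) = -91*(-6 - 59) + (-12 + I*sqrt(2)) = -91*(-65) + (-12 + I*sqrt(2)) = 5915 + (-12 + I*sqrt(2)) = 5903 + I*sqrt(2)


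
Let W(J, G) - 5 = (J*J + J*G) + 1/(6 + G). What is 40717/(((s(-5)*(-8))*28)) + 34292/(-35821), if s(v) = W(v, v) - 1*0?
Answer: -1888682505/449338624 ≈ -4.2032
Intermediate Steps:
W(J, G) = 5 + J**2 + 1/(6 + G) + G*J (W(J, G) = 5 + ((J*J + J*G) + 1/(6 + G)) = 5 + ((J**2 + G*J) + 1/(6 + G)) = 5 + (J**2 + 1/(6 + G) + G*J) = 5 + J**2 + 1/(6 + G) + G*J)
s(v) = (31 + 2*v**3 + 5*v + 12*v**2)/(6 + v) (s(v) = (31 + 5*v + 6*v**2 + v*v**2 + v*v**2 + 6*v*v)/(6 + v) - 1*0 = (31 + 5*v + 6*v**2 + v**3 + v**3 + 6*v**2)/(6 + v) + 0 = (31 + 2*v**3 + 5*v + 12*v**2)/(6 + v) + 0 = (31 + 2*v**3 + 5*v + 12*v**2)/(6 + v))
40717/(((s(-5)*(-8))*28)) + 34292/(-35821) = 40717/(((((31 + 2*(-5)**3 + 5*(-5) + 12*(-5)**2)/(6 - 5))*(-8))*28)) + 34292/(-35821) = 40717/(((((31 + 2*(-125) - 25 + 12*25)/1)*(-8))*28)) + 34292*(-1/35821) = 40717/((((1*(31 - 250 - 25 + 300))*(-8))*28)) - 34292/35821 = 40717/((((1*56)*(-8))*28)) - 34292/35821 = 40717/(((56*(-8))*28)) - 34292/35821 = 40717/((-448*28)) - 34292/35821 = 40717/(-12544) - 34292/35821 = 40717*(-1/12544) - 34292/35821 = -40717/12544 - 34292/35821 = -1888682505/449338624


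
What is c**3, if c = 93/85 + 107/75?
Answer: 33199964344/2072671875 ≈ 16.018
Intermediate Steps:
c = 3214/1275 (c = 93*(1/85) + 107*(1/75) = 93/85 + 107/75 = 3214/1275 ≈ 2.5208)
c**3 = (3214/1275)**3 = 33199964344/2072671875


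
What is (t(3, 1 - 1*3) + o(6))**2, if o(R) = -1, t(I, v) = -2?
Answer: 9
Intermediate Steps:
(t(3, 1 - 1*3) + o(6))**2 = (-2 - 1)**2 = (-3)**2 = 9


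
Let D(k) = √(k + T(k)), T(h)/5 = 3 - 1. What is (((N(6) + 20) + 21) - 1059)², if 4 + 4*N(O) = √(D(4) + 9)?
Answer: (4076 - √(9 + √14))²/16 ≈ 1.0365e+6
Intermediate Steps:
T(h) = 10 (T(h) = 5*(3 - 1) = 5*2 = 10)
D(k) = √(10 + k) (D(k) = √(k + 10) = √(10 + k))
N(O) = -1 + √(9 + √14)/4 (N(O) = -1 + √(√(10 + 4) + 9)/4 = -1 + √(√14 + 9)/4 = -1 + √(9 + √14)/4)
(((N(6) + 20) + 21) - 1059)² = ((((-1 + √(9 + √14)/4) + 20) + 21) - 1059)² = (((19 + √(9 + √14)/4) + 21) - 1059)² = ((40 + √(9 + √14)/4) - 1059)² = (-1019 + √(9 + √14)/4)²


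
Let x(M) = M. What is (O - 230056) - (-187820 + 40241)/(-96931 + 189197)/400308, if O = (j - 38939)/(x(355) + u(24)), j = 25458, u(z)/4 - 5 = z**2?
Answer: -7588055263235237833/32982792409704 ≈ -2.3006e+5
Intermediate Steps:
u(z) = 20 + 4*z**2
O = -13481/2679 (O = (25458 - 38939)/(355 + (20 + 4*24**2)) = -13481/(355 + (20 + 4*576)) = -13481/(355 + (20 + 2304)) = -13481/(355 + 2324) = -13481/2679 ≈ -5.0321)
(O - 230056) - (-187820 + 40241)/(-96931 + 189197)/400308 = (-13481/2679 - 230056) - (-187820 + 40241)/(-96931 + 189197)/400308 = -616333505/2679 - (-147579/92266)/400308 = -616333505/2679 - (-147579*1/92266)/400308 = -616333505/2679 - (-147579)/(92266*400308) = -616333505/2679 - 1*(-49193/12311605976) = -616333505/2679 + 49193/12311605976 = -7588055263235237833/32982792409704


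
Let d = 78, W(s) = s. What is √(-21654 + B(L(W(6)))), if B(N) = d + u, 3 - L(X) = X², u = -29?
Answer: I*√21605 ≈ 146.99*I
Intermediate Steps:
L(X) = 3 - X²
B(N) = 49 (B(N) = 78 - 29 = 49)
√(-21654 + B(L(W(6)))) = √(-21654 + 49) = √(-21605) = I*√21605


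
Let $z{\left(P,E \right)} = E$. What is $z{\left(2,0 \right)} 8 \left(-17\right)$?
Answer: $0$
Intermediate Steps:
$z{\left(2,0 \right)} 8 \left(-17\right) = 0 \cdot 8 \left(-17\right) = 0 \left(-136\right) = 0$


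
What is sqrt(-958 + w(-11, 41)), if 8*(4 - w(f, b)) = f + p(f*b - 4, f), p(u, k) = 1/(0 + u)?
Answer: I*sqrt(788868535)/910 ≈ 30.865*I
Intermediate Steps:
p(u, k) = 1/u
w(f, b) = 4 - f/8 - 1/(8*(-4 + b*f)) (w(f, b) = 4 - (f + 1/(f*b - 4))/8 = 4 - (f + 1/(b*f - 4))/8 = 4 - (f + 1/(-4 + b*f))/8 = 4 + (-f/8 - 1/(8*(-4 + b*f))) = 4 - f/8 - 1/(8*(-4 + b*f)))
sqrt(-958 + w(-11, 41)) = sqrt(-958 + (-1 + (-4 + 41*(-11))*(32 - 1*(-11)))/(8*(-4 + 41*(-11)))) = sqrt(-958 + (-1 + (-4 - 451)*(32 + 11))/(8*(-4 - 451))) = sqrt(-958 + (1/8)*(-1 - 455*43)/(-455)) = sqrt(-958 + (1/8)*(-1/455)*(-1 - 19565)) = sqrt(-958 + (1/8)*(-1/455)*(-19566)) = sqrt(-958 + 9783/1820) = sqrt(-1733777/1820) = I*sqrt(788868535)/910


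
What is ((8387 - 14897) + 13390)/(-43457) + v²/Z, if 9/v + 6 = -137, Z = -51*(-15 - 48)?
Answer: -16741874909/105749610967 ≈ -0.15832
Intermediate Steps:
Z = 3213 (Z = -51*(-63) = 3213)
v = -9/143 (v = 9/(-6 - 137) = 9/(-143) = 9*(-1/143) = -9/143 ≈ -0.062937)
((8387 - 14897) + 13390)/(-43457) + v²/Z = ((8387 - 14897) + 13390)/(-43457) + (-9/143)²/3213 = (-6510 + 13390)*(-1/43457) + (81/20449)*(1/3213) = 6880*(-1/43457) + 3/2433431 = -6880/43457 + 3/2433431 = -16741874909/105749610967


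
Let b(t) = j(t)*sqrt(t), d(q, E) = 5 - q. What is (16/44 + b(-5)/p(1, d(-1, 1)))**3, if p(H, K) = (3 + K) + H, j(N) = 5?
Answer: (8 + 11*I*sqrt(5))**3/10648 ≈ -1.3156 - 0.95403*I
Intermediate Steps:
p(H, K) = 3 + H + K
b(t) = 5*sqrt(t)
(16/44 + b(-5)/p(1, d(-1, 1)))**3 = (16/44 + (5*sqrt(-5))/(3 + 1 + (5 - 1*(-1))))**3 = (16*(1/44) + (5*(I*sqrt(5)))/(3 + 1 + (5 + 1)))**3 = (4/11 + (5*I*sqrt(5))/(3 + 1 + 6))**3 = (4/11 + (5*I*sqrt(5))/10)**3 = (4/11 + (5*I*sqrt(5))*(1/10))**3 = (4/11 + I*sqrt(5)/2)**3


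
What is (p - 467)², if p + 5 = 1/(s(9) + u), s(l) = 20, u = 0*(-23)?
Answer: 89094721/400 ≈ 2.2274e+5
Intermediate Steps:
u = 0
p = -99/20 (p = -5 + 1/(20 + 0) = -5 + 1/20 = -99/20 ≈ -4.9500)
(p - 467)² = (-99/20 - 467)² = (-9439/20)² = 89094721/400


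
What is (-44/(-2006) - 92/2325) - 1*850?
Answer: -1982219876/2331975 ≈ -850.02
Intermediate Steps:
(-44/(-2006) - 92/2325) - 1*850 = (-44*(-1/2006) - 92*1/2325) - 850 = (22/1003 - 92/2325) - 850 = -41126/2331975 - 850 = -1982219876/2331975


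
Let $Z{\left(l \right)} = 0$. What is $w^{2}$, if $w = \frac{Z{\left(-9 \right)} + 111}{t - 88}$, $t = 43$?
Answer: $\frac{1369}{225} \approx 6.0844$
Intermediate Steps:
$w = - \frac{37}{15}$ ($w = \frac{0 + 111}{43 - 88} = \frac{111}{-45} = 111 \left(- \frac{1}{45}\right) = - \frac{37}{15} \approx -2.4667$)
$w^{2} = \left(- \frac{37}{15}\right)^{2} = \frac{1369}{225}$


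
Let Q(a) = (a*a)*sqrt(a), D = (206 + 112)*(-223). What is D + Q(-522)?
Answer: -70914 + 817452*I*sqrt(58) ≈ -70914.0 + 6.2255e+6*I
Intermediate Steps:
D = -70914 (D = 318*(-223) = -70914)
Q(a) = a**(5/2) (Q(a) = a**2*sqrt(a) = a**(5/2))
D + Q(-522) = -70914 + (-522)**(5/2) = -70914 + 817452*I*sqrt(58)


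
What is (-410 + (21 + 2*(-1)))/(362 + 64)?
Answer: -391/426 ≈ -0.91784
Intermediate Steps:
(-410 + (21 + 2*(-1)))/(362 + 64) = (-410 + (21 - 2))/426 = (-410 + 19)*(1/426) = -391*1/426 = -391/426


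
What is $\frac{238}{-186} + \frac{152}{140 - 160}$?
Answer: $- \frac{4129}{465} \approx -8.8796$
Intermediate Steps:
$\frac{238}{-186} + \frac{152}{140 - 160} = 238 \left(- \frac{1}{186}\right) + \frac{152}{140 - 160} = - \frac{119}{93} + \frac{152}{-20} = - \frac{119}{93} + 152 \left(- \frac{1}{20}\right) = - \frac{119}{93} - \frac{38}{5} = - \frac{4129}{465}$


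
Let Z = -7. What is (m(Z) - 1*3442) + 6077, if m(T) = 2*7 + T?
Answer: 2642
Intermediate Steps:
m(T) = 14 + T
(m(Z) - 1*3442) + 6077 = ((14 - 7) - 1*3442) + 6077 = (7 - 3442) + 6077 = -3435 + 6077 = 2642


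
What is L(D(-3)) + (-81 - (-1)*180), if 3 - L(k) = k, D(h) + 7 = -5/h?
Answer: 322/3 ≈ 107.33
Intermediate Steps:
D(h) = -7 - 5/h
L(k) = 3 - k
L(D(-3)) + (-81 - (-1)*180) = (3 - (-7 - 5/(-3))) + (-81 - (-1)*180) = (3 - (-7 - 5*(-⅓))) + (-81 - 1*(-180)) = (3 - (-7 + 5/3)) + (-81 + 180) = (3 - 1*(-16/3)) + 99 = (3 + 16/3) + 99 = 25/3 + 99 = 322/3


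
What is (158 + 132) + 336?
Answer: 626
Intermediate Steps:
(158 + 132) + 336 = 290 + 336 = 626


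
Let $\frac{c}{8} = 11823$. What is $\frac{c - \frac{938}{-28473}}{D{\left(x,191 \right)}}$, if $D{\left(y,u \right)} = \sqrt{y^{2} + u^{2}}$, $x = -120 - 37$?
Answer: $\frac{269309117 \sqrt{61130}}{174055449} \approx 382.55$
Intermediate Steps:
$c = 94584$ ($c = 8 \cdot 11823 = 94584$)
$x = -157$
$D{\left(y,u \right)} = \sqrt{u^{2} + y^{2}}$
$\frac{c - \frac{938}{-28473}}{D{\left(x,191 \right)}} = \frac{94584 - \frac{938}{-28473}}{\sqrt{191^{2} + \left(-157\right)^{2}}} = \frac{94584 - - \frac{938}{28473}}{\sqrt{36481 + 24649}} = \frac{94584 + \frac{938}{28473}}{\sqrt{61130}} = \frac{2693091170 \frac{\sqrt{61130}}{61130}}{28473} = \frac{269309117 \sqrt{61130}}{174055449}$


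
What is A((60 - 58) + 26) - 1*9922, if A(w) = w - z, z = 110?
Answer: -10004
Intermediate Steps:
A(w) = -110 + w (A(w) = w - 1*110 = w - 110 = -110 + w)
A((60 - 58) + 26) - 1*9922 = (-110 + ((60 - 58) + 26)) - 1*9922 = (-110 + (2 + 26)) - 9922 = (-110 + 28) - 9922 = -82 - 9922 = -10004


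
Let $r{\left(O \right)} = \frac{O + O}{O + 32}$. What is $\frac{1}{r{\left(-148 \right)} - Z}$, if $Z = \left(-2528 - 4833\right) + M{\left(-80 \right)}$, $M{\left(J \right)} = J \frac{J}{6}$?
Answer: $\frac{87}{547829} \approx 0.00015881$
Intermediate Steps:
$M{\left(J \right)} = \frac{J^{2}}{6}$ ($M{\left(J \right)} = J J \frac{1}{6} = J \frac{J}{6} = \frac{J^{2}}{6}$)
$Z = - \frac{18883}{3}$ ($Z = \left(-2528 - 4833\right) + \frac{\left(-80\right)^{2}}{6} = -7361 + \frac{1}{6} \cdot 6400 = -7361 + \frac{3200}{3} = - \frac{18883}{3} \approx -6294.3$)
$r{\left(O \right)} = \frac{2 O}{32 + O}$
$\frac{1}{r{\left(-148 \right)} - Z} = \frac{1}{2 \left(-148\right) \frac{1}{32 - 148} - - \frac{18883}{3}} = \frac{1}{2 \left(-148\right) \frac{1}{-116} + \frac{18883}{3}} = \frac{1}{2 \left(-148\right) \left(- \frac{1}{116}\right) + \frac{18883}{3}} = \frac{1}{\frac{74}{29} + \frac{18883}{3}} = \frac{1}{\frac{547829}{87}} = \frac{87}{547829}$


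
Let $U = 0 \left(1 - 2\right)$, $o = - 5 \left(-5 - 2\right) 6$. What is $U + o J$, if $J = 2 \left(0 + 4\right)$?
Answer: $1680$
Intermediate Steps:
$o = 210$ ($o = \left(-5\right) \left(-7\right) 6 = 35 \cdot 6 = 210$)
$J = 8$ ($J = 2 \cdot 4 = 8$)
$U = 0$ ($U = 0 \left(-1\right) = 0$)
$U + o J = 0 + 210 \cdot 8 = 0 + 1680 = 1680$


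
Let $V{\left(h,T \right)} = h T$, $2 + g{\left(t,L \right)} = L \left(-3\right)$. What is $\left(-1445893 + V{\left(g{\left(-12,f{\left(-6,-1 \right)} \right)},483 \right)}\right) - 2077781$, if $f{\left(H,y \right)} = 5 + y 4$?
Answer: $-3526089$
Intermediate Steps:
$f{\left(H,y \right)} = 5 + 4 y$
$g{\left(t,L \right)} = -2 - 3 L$ ($g{\left(t,L \right)} = -2 + L \left(-3\right) = -2 - 3 L$)
$V{\left(h,T \right)} = T h$
$\left(-1445893 + V{\left(g{\left(-12,f{\left(-6,-1 \right)} \right)},483 \right)}\right) - 2077781 = \left(-1445893 + 483 \left(-2 - 3 \left(5 + 4 \left(-1\right)\right)\right)\right) - 2077781 = \left(-1445893 + 483 \left(-2 - 3 \left(5 - 4\right)\right)\right) - 2077781 = \left(-1445893 + 483 \left(-2 - 3\right)\right) - 2077781 = \left(-1445893 + 483 \left(-5\right)\right) - 2077781 = \left(-1445893 - 2415\right) - 2077781 = -1448308 - 2077781 = -3526089$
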